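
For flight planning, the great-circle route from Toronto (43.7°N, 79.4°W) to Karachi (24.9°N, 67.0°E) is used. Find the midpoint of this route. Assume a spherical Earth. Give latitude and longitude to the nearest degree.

Convert each endpoint to a unit vector on the sphere (x = cos φ cos λ, y = cos φ sin λ, z = sin φ).
The central angle between the endpoints is δ = arccos(p₁·p₂) ≈ 1.829 rad (104.8°).
Interpolate at f = 1/2 with slerp weights a = sin((1−f)δ)/sin δ ≈ 0.819, b = sin(fδ)/sin δ ≈ 0.819.
p = a·p₁ + b·p₂ ≈ (0.399, 0.102, 0.911); φ = arcsin(p_z) ≈ 65.66°, λ = atan2(p_y, p_x) ≈ 14.31°.

≈ 66°N, 14°E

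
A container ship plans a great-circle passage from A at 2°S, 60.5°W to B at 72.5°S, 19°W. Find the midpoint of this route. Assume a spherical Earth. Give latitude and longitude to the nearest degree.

Convert each endpoint to a unit vector on the sphere (x = cos φ cos λ, y = cos φ sin λ, z = sin φ).
The central angle between the endpoints is δ = arccos(p₁·p₂) ≈ 1.309 rad (75.0°).
Interpolate at f = 1/2 with slerp weights a = sin((1−f)δ)/sin δ ≈ 0.630, b = sin(fδ)/sin δ ≈ 0.630.
p = a·p₁ + b·p₂ ≈ (0.489, -0.610, -0.623); φ = arcsin(p_z) ≈ -38.55°, λ = atan2(p_y, p_x) ≈ -51.26°.

≈ 39°S, 51°W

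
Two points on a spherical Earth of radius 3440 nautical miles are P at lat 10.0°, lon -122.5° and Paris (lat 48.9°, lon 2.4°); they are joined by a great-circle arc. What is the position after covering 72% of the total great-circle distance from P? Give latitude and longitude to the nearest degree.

From cos δ = sin φ₁ sin φ₂ + cos φ₁ cos φ₂ cos Δλ, the central angle is δ ≈ 1.813 rad (103.9°).
Interpolate at f = 0.72 with slerp weights a = sin((1−f)δ)/sin δ ≈ 0.501, b = sin(fδ)/sin δ ≈ 0.994.
p = a·p₁ + b·p₂ ≈ (0.388, -0.388, 0.836); φ = arcsin(p_z) ≈ 56.71°, λ = atan2(p_y, p_x) ≈ -45.04°.

≈ lat 57°, lon -45°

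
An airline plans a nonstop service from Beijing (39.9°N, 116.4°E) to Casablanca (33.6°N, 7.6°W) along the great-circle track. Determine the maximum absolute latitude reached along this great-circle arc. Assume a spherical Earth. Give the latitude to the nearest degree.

The great circle lies in the plane with unit normal n̂ = (p₁ × p₂)/|p₁ × p₂|.
Here n̂_z ≈ -0.530; the vertex latitude is φ_max = arccos|n̂_z| ≈ 58.0°.
Check via Clairaut: cos φ_max = |cos φ₁| · sin C = cos(39.9°)·sin(43.7°) ≈ 0.530, again giving ≈ 58.0°.

≈ 58°N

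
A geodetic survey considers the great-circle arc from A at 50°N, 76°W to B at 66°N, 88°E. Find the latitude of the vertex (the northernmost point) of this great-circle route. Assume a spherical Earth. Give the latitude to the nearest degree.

≈ 85°N

The great circle lies in the plane with unit normal n̂ = (p₁ × p₂)/|p₁ × p₂|.
Here n̂_z ≈ +0.081; the vertex latitude is φ_max = arccos|n̂_z| ≈ 85.4°.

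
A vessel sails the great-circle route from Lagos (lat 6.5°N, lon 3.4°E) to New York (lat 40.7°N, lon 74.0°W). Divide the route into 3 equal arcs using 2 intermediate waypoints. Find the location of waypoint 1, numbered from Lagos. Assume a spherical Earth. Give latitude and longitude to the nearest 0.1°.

The haversine formula gives a central angle δ ≈ 1.330 rad (76.2°) between the endpoints.
Interpolate at f = 1/3 with slerp weights a = sin((1−f)δ)/sin δ ≈ 0.798, b = sin(fδ)/sin δ ≈ 0.442.
p = a·p₁ + b·p₂ ≈ (0.884, -0.275, 0.378); φ = arcsin(p_z) ≈ 22.24°, λ = atan2(p_y, p_x) ≈ -17.28°.

≈ lat 22.2°N, lon 17.3°W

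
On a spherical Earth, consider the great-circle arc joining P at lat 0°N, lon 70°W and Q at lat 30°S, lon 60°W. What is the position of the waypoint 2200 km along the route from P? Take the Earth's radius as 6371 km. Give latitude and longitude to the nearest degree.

≈ lat 19°S, lon 64°W

Write both endpoints as unit vectors p₁, p₂ with components (cos φ cos λ, cos φ sin λ, sin φ).
The central angle between the endpoints is δ = arccos(p₁·p₂) ≈ 0.549 rad (31.5°). The total great-circle distance is δ·R ≈ 0.549 × 6371 ≈ 3500 km, so the target fraction is f = 2200/3500 ≈ 0.629.
Interpolate at f ≈ 0.629 with slerp weights a = sin((1−f)δ)/sin δ ≈ 0.388, b = sin(fδ)/sin δ ≈ 0.648.
p = a·p₁ + b·p₂ ≈ (0.413, -0.851, -0.324); φ = arcsin(p_z) ≈ -18.91°, λ = atan2(p_y, p_x) ≈ -64.08°.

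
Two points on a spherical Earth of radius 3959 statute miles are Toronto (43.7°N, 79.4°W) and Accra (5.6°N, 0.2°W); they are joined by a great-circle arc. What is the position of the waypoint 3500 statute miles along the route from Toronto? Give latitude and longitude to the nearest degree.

≈ 24°N, 22°W

Write both endpoints as unit vectors p₁, p₂ with components (cos φ cos λ, cos φ sin λ, sin φ).
The central angle between the endpoints is δ = arccos(p₁·p₂) ≈ 1.367 rad (78.3°). The total great-circle distance is δ·R ≈ 1.367 × 3959 ≈ 5413 mi, so the target fraction is f = 3500/5413 ≈ 0.647.
Interpolate at f ≈ 0.647 with slerp weights a = sin((1−f)δ)/sin δ ≈ 0.474, b = sin(fδ)/sin δ ≈ 0.790.
p = a·p₁ + b·p₂ ≈ (0.849, -0.340, 0.405); φ = arcsin(p_z) ≈ 23.88°, λ = atan2(p_y, p_x) ≈ -21.81°.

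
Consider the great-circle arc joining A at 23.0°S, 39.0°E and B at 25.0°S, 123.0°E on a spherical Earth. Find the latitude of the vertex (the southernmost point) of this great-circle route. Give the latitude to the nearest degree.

≈ 31°S

The great circle lies in the plane with unit normal n̂ = (p₁ × p₂)/|p₁ × p₂|.
Here n̂_z ≈ +0.857; the vertex latitude is φ_max = arccos|n̂_z| ≈ 31.0°.
Check via Clairaut: cos φ_max = |cos φ₁| · sin C = cos(23.0°)·sin(111.3°) ≈ 0.857, again giving ≈ 31.0°.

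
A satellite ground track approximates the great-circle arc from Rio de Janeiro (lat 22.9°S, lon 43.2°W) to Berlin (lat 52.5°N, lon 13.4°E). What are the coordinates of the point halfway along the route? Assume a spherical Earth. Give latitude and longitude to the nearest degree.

≈ lat 17°N, lon 21°W

Convert each endpoint to a unit vector on the sphere (x = cos φ cos λ, y = cos φ sin λ, z = sin φ).
The central angle between the endpoints is δ = arccos(p₁·p₂) ≈ 1.571 rad (90.0°).
Interpolate at f = 1/2 with slerp weights a = sin((1−f)δ)/sin δ ≈ 0.707, b = sin(fδ)/sin δ ≈ 0.707.
p = a·p₁ + b·p₂ ≈ (0.894, -0.346, 0.286); φ = arcsin(p_z) ≈ 16.61°, λ = atan2(p_y, p_x) ≈ -21.17°.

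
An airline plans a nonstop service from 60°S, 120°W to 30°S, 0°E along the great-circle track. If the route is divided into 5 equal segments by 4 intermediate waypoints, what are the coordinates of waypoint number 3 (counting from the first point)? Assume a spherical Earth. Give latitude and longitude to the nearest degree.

≈ 56°S, 24°W

The haversine formula gives a central angle δ ≈ 1.353 rad (77.5°) between the endpoints.
Interpolate at f = 3/5 with slerp weights a = sin((1−f)δ)/sin δ ≈ 0.528, b = sin(fδ)/sin δ ≈ 0.743.
p = a·p₁ + b·p₂ ≈ (0.512, -0.228, -0.828); φ = arcsin(p_z) ≈ -55.93°, λ = atan2(p_y, p_x) ≈ -24.06°.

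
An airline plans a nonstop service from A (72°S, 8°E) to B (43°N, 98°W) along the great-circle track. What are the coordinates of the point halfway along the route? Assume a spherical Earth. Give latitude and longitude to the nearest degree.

Write both endpoints as unit vectors p₁, p₂ with components (cos φ cos λ, cos φ sin λ, sin φ).
The central angle between the endpoints is δ = arccos(p₁·p₂) ≈ 2.362 rad (135.3°).
Interpolate at f = 1/2 with slerp weights a = sin((1−f)δ)/sin δ ≈ 1.315, b = sin(fδ)/sin δ ≈ 1.315.
p = a·p₁ + b·p₂ ≈ (0.269, -0.896, -0.354); φ = arcsin(p_z) ≈ -20.72°, λ = atan2(p_y, p_x) ≈ -73.31°.

≈ (21°S, 73°W)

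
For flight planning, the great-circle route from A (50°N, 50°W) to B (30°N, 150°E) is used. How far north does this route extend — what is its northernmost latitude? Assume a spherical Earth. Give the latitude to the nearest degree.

≈ 79°N

The great circle lies in the plane with unit normal n̂ = (p₁ × p₂)/|p₁ × p₂|.
Here n̂_z ≈ -0.192; the vertex latitude is φ_max = arccos|n̂_z| ≈ 78.9°.
Check via Clairaut: cos φ_max = |cos φ₁| · sin C = cos(50.0°)·sin(17.4°) ≈ 0.192, again giving ≈ 78.9°.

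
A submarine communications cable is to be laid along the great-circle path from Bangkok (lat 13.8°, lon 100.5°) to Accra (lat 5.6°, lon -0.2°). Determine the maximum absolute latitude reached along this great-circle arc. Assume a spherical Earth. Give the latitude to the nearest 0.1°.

The great circle lies in the plane with unit normal n̂ = (p₁ × p₂)/|p₁ × p₂|.
Here n̂_z ≈ -0.961; the vertex latitude is φ_max = arccos|n̂_z| ≈ 16.0°.
Check via Clairaut: cos φ_max = |cos φ₁| · sin C = cos(13.8°)·sin(81.9°) ≈ 0.961, again giving ≈ 16.0°.

≈ 16.0°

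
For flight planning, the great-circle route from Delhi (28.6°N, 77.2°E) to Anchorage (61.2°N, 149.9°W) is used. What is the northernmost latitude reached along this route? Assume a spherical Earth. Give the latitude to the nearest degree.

The great circle lies in the plane with unit normal n̂ = (p₁ × p₂)/|p₁ × p₂|.
Here n̂_z ≈ +0.313; the vertex latitude is φ_max = arccos|n̂_z| ≈ 71.8°.
Check via Clairaut: cos φ_max = |cos φ₁| · sin C = cos(28.6°)·sin(20.9°) ≈ 0.313, again giving ≈ 71.8°.

≈ 72°N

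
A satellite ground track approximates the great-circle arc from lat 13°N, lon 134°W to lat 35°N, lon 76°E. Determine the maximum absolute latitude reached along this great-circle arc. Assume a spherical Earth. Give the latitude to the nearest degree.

The great circle lies in the plane with unit normal n̂ = (p₁ × p₂)/|p₁ × p₂|.
Here n̂_z ≈ -0.483; the vertex latitude is φ_max = arccos|n̂_z| ≈ 61.1°.

≈ 61°N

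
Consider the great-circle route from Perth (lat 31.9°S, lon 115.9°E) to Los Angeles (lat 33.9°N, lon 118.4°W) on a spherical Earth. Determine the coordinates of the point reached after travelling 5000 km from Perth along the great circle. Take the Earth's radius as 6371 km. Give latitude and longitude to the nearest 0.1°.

≈ lat 10.9°S, lon 159.1°E

Write both endpoints as unit vectors p₁, p₂ with components (cos φ cos λ, cos φ sin λ, sin φ).
The central angle between the endpoints is δ = arccos(p₁·p₂) ≈ 2.355 rad (134.9°). The total great-circle distance is δ·R ≈ 2.355 × 6371 ≈ 15001 km, so the target fraction is f = 5000/15001 ≈ 0.333.
Interpolate at f ≈ 0.333 with slerp weights a = sin((1−f)δ)/sin δ ≈ 1.412, b = sin(fδ)/sin δ ≈ 0.998.
p = a·p₁ + b·p₂ ≈ (-0.917, 0.350, -0.190); φ = arcsin(p_z) ≈ -10.93°, λ = atan2(p_y, p_x) ≈ 159.13°.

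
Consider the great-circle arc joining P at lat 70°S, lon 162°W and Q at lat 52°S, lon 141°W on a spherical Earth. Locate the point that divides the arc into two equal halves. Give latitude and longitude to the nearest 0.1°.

From cos δ = sin φ₁ sin φ₂ + cos φ₁ cos φ₂ cos Δλ, the central angle is δ ≈ 0.357 rad (20.4°).
Interpolate at f = 1/2 with slerp weights a = sin((1−f)δ)/sin δ ≈ 0.508, b = sin(fδ)/sin δ ≈ 0.508.
p = a·p₁ + b·p₂ ≈ (-0.408, -0.251, -0.878); φ = arcsin(p_z) ≈ -61.37°, λ = atan2(p_y, p_x) ≈ -148.47°.

≈ lat 61.4°S, lon 148.5°W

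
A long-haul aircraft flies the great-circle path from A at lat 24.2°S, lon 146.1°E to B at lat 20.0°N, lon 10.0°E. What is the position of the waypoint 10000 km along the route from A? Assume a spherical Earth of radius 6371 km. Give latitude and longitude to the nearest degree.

From cos δ = sin φ₁ sin φ₂ + cos φ₁ cos φ₂ cos Δλ, the central angle is δ ≈ 2.431 rad (139.3°). The total great-circle distance is δ·R ≈ 2.431 × 6371 ≈ 15486 km, so the target fraction is f = 10000/15486 ≈ 0.646.
Interpolate at f ≈ 0.646 with slerp weights a = sin((1−f)δ)/sin δ ≈ 1.163, b = sin(fδ)/sin δ ≈ 1.533.
p = a·p₁ + b·p₂ ≈ (0.538, 0.842, 0.048); φ = arcsin(p_z) ≈ 2.73°, λ = atan2(p_y, p_x) ≈ 57.40°.

≈ lat 3°N, lon 57°E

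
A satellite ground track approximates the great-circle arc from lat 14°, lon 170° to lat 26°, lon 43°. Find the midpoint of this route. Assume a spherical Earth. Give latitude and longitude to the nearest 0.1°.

≈ lat 39.1°, lon 110.9°

Write both endpoints as unit vectors p₁, p₂ with components (cos φ cos λ, cos φ sin λ, sin φ).
The central angle between the endpoints is δ = arccos(p₁·p₂) ≈ 2.003 rad (114.8°).
Interpolate at f = 1/2 with slerp weights a = sin((1−f)δ)/sin δ ≈ 0.928, b = sin(fδ)/sin δ ≈ 0.928.
p = a·p₁ + b·p₂ ≈ (-0.277, 0.725, 0.631); φ = arcsin(p_z) ≈ 39.12°, λ = atan2(p_y, p_x) ≈ 110.89°.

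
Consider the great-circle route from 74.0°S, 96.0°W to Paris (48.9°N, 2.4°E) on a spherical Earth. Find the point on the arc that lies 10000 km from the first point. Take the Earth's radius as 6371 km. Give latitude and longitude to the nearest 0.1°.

≈ 2.7°N, 15.7°W

Convert each endpoint to a unit vector on the sphere (x = cos φ cos λ, y = cos φ sin λ, z = sin φ).
The central angle between the endpoints is δ = arccos(p₁·p₂) ≈ 2.420 rad (138.7°). The total great-circle distance is δ·R ≈ 2.420 × 6371 ≈ 15419 km, so the target fraction is f = 10000/15419 ≈ 0.649.
Interpolate at f ≈ 0.649 with slerp weights a = sin((1−f)δ)/sin δ ≈ 1.138, b = sin(fδ)/sin δ ≈ 1.514.
p = a·p₁ + b·p₂ ≈ (0.962, -0.270, 0.047); φ = arcsin(p_z) ≈ 2.70°, λ = atan2(p_y, p_x) ≈ -15.70°.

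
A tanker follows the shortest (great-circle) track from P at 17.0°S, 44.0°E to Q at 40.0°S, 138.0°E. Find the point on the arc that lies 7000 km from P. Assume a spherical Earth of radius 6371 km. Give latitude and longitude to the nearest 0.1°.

From cos δ = sin φ₁ sin φ₂ + cos φ₁ cos φ₂ cos Δλ, the central angle is δ ≈ 1.434 rad (82.1°). The total great-circle distance is δ·R ≈ 1.434 × 6371 ≈ 9133 km, so the target fraction is f = 7000/9133 ≈ 0.766.
Interpolate at f ≈ 0.766 with slerp weights a = sin((1−f)δ)/sin δ ≈ 0.332, b = sin(fδ)/sin δ ≈ 0.899.
p = a·p₁ + b·p₂ ≈ (-0.284, 0.681, -0.675); φ = arcsin(p_z) ≈ -42.45°, λ = atan2(p_y, p_x) ≈ 112.61°.

≈ 42.4°S, 112.6°E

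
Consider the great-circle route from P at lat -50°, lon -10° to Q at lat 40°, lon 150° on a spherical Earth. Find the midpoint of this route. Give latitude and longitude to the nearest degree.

From cos δ = sin φ₁ sin φ₂ + cos φ₁ cos φ₂ cos Δλ, the central angle is δ ≈ 2.841 rad (162.8°).
Interpolate at f = 1/2 with slerp weights a = sin((1−f)δ)/sin δ ≈ 3.337, b = sin(fδ)/sin δ ≈ 3.337.
p = a·p₁ + b·p₂ ≈ (-0.101, 0.906, -0.411); φ = arcsin(p_z) ≈ -24.29°, λ = atan2(p_y, p_x) ≈ 96.39°.

≈ lat -24°, lon 96°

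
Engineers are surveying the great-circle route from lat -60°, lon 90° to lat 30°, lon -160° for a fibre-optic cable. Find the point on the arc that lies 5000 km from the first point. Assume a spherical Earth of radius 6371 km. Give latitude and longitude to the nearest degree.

≈ lat -38°, lon 154°

From cos δ = sin φ₁ sin φ₂ + cos φ₁ cos φ₂ cos Δλ, the central angle is δ ≈ 2.191 rad (125.5°). The total great-circle distance is δ·R ≈ 2.191 × 6371 ≈ 13958 km, so the target fraction is f = 5000/13958 ≈ 0.358.
Interpolate at f ≈ 0.358 with slerp weights a = sin((1−f)δ)/sin δ ≈ 1.212, b = sin(fδ)/sin δ ≈ 0.868.
p = a·p₁ + b·p₂ ≈ (-0.707, 0.349, -0.616); φ = arcsin(p_z) ≈ -37.99°, λ = atan2(p_y, p_x) ≈ 153.73°.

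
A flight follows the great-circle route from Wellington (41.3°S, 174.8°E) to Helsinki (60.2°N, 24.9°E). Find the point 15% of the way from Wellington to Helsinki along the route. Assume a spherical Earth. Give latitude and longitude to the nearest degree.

≈ 21°S, 161°E

The haversine formula gives a central angle δ ≈ 2.681 rad (153.6°) between the endpoints.
Interpolate at f = 0.15 with slerp weights a = sin((1−f)δ)/sin δ ≈ 1.709, b = sin(fδ)/sin δ ≈ 0.880.
p = a·p₁ + b·p₂ ≈ (-0.882, 0.301, -0.364); φ = arcsin(p_z) ≈ -21.34°, λ = atan2(p_y, p_x) ≈ 161.18°.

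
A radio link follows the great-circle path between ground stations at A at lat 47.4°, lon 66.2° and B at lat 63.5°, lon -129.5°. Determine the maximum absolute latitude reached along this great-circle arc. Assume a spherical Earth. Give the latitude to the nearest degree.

≈ 85°

The great circle lies in the plane with unit normal n̂ = (p₁ × p₂)/|p₁ × p₂|.
Here n̂_z ≈ +0.088; the vertex latitude is φ_max = arccos|n̂_z| ≈ 85.0°.
Check via Clairaut: cos φ_max = |cos φ₁| · sin C = cos(47.4°)·sin(7.5°) ≈ 0.088, again giving ≈ 85.0°.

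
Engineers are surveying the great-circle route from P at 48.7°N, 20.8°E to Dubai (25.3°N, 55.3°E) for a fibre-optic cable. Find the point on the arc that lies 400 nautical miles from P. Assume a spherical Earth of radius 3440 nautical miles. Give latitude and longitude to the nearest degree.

≈ 45°N, 29°E

From cos δ = sin φ₁ sin φ₂ + cos φ₁ cos φ₂ cos Δλ, the central angle is δ ≈ 0.622 rad (35.6°). The total great-circle distance is δ·R ≈ 0.622 × 3440 ≈ 2139 nmi, so the target fraction is f = 400/2139 ≈ 0.187.
Interpolate at f ≈ 0.187 with slerp weights a = sin((1−f)δ)/sin δ ≈ 0.831, b = sin(fδ)/sin δ ≈ 0.199.
p = a·p₁ + b·p₂ ≈ (0.615, 0.343, 0.710); φ = arcsin(p_z) ≈ 45.21°, λ = atan2(p_y, p_x) ≈ 29.12°.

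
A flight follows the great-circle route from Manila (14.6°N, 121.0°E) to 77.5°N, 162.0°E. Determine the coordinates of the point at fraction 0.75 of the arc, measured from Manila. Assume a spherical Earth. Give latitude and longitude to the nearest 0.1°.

≈ 63.1°N, 136.1°E

Write both endpoints as unit vectors p₁, p₂ with components (cos φ cos λ, cos φ sin λ, sin φ).
The central angle between the endpoints is δ = arccos(p₁·p₂) ≈ 1.155 rad (66.2°).
Interpolate at f = 0.75 with slerp weights a = sin((1−f)δ)/sin δ ≈ 0.311, b = sin(fδ)/sin δ ≈ 0.833.
p = a·p₁ + b·p₂ ≈ (-0.327, 0.314, 0.892); φ = arcsin(p_z) ≈ 63.07°, λ = atan2(p_y, p_x) ≈ 136.13°.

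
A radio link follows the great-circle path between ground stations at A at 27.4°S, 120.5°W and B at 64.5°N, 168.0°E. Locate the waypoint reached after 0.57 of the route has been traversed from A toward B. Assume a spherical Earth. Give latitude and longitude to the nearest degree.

≈ 29°N, 146°W

The haversine formula gives a central angle δ ≈ 1.869 rad (107.1°) between the endpoints.
Interpolate at f = 0.57 with slerp weights a = sin((1−f)δ)/sin δ ≈ 0.753, b = sin(fδ)/sin δ ≈ 0.916.
p = a·p₁ + b·p₂ ≈ (-0.725, -0.494, 0.480); φ = arcsin(p_z) ≈ 28.66°, λ = atan2(p_y, p_x) ≈ -145.71°.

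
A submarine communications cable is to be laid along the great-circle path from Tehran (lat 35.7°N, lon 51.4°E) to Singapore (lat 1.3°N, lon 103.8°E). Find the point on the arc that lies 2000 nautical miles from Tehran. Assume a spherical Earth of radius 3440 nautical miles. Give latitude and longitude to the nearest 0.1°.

From cos δ = sin φ₁ sin φ₂ + cos φ₁ cos φ₂ cos Δλ, the central angle is δ ≈ 1.037 rad (59.4°). The total great-circle distance is δ·R ≈ 1.037 × 3440 ≈ 3568 nmi, so the target fraction is f = 2000/3568 ≈ 0.561.
Interpolate at f ≈ 0.561 with slerp weights a = sin((1−f)δ)/sin δ ≈ 0.511, b = sin(fδ)/sin δ ≈ 0.638.
p = a·p₁ + b·p₂ ≈ (0.107, 0.944, 0.313); φ = arcsin(p_z) ≈ 18.23°, λ = atan2(p_y, p_x) ≈ 83.54°.

≈ lat 18.2°N, lon 83.5°E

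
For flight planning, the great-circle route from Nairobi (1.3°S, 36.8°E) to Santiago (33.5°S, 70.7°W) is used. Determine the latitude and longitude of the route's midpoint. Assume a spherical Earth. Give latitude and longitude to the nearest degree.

≈ (28°S, 10°W)

Write both endpoints as unit vectors p₁, p₂ with components (cos φ cos λ, cos φ sin λ, sin φ).
The central angle between the endpoints is δ = arccos(p₁·p₂) ≈ 1.811 rad (103.8°).
Interpolate at f = 1/2 with slerp weights a = sin((1−f)δ)/sin δ ≈ 0.810, b = sin(fδ)/sin δ ≈ 0.810.
p = a·p₁ + b·p₂ ≈ (0.872, -0.152, -0.466); φ = arcsin(p_z) ≈ -27.74°, λ = atan2(p_y, p_x) ≈ -9.92°.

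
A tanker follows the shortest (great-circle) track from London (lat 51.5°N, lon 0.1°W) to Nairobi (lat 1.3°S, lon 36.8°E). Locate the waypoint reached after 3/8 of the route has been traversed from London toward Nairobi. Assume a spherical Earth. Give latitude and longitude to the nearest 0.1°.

Convert each endpoint to a unit vector on the sphere (x = cos φ cos λ, y = cos φ sin λ, z = sin φ).
The central angle between the endpoints is δ = arccos(p₁·p₂) ≈ 1.070 rad (61.3°).
Interpolate at f = 3/8 with slerp weights a = sin((1−f)δ)/sin δ ≈ 0.707, b = sin(fδ)/sin δ ≈ 0.445.
p = a·p₁ + b·p₂ ≈ (0.796, 0.266, 0.543); φ = arcsin(p_z) ≈ 32.89°, λ = atan2(p_y, p_x) ≈ 18.46°.

≈ lat 32.9°N, lon 18.5°E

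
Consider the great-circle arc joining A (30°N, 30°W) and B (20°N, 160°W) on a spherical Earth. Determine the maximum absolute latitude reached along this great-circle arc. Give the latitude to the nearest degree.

The great circle lies in the plane with unit normal n̂ = (p₁ × p₂)/|p₁ × p₂|.
Here n̂_z ≈ -0.666; the vertex latitude is φ_max = arccos|n̂_z| ≈ 48.2°.
Check via Clairaut: cos φ_max = |cos φ₁| · sin C = cos(30.0°)·sin(50.3°) ≈ 0.666, again giving ≈ 48.2°.

≈ 48°N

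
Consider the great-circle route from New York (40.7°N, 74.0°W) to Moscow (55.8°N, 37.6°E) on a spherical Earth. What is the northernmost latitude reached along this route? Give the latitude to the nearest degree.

≈ 65°N

The great circle lies in the plane with unit normal n̂ = (p₁ × p₂)/|p₁ × p₂|.
Here n̂_z ≈ +0.429; the vertex latitude is φ_max = arccos|n̂_z| ≈ 64.6°.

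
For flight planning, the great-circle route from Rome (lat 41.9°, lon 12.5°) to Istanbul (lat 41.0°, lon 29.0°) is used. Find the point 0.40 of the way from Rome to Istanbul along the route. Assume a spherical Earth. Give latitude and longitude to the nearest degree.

≈ lat 42°, lon 19°

From cos δ = sin φ₁ sin φ₂ + cos φ₁ cos φ₂ cos Δλ, the central angle is δ ≈ 0.216 rad (12.4°).
Interpolate at f = 0.40 with slerp weights a = sin((1−f)δ)/sin δ ≈ 0.603, b = sin(fδ)/sin δ ≈ 0.403.
p = a·p₁ + b·p₂ ≈ (0.704, 0.244, 0.667); φ = arcsin(p_z) ≈ 41.82°, λ = atan2(p_y, p_x) ≈ 19.15°.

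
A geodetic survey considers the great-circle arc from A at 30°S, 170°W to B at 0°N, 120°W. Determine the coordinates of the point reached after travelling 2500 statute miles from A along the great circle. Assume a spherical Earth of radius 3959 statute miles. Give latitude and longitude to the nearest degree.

From cos δ = sin φ₁ sin φ₂ + cos φ₁ cos φ₂ cos Δλ, the central angle is δ ≈ 0.980 rad (56.2°). The total great-circle distance is δ·R ≈ 0.980 × 3959 ≈ 3881 mi, so the target fraction is f = 2500/3881 ≈ 0.644.
Interpolate at f ≈ 0.644 with slerp weights a = sin((1−f)δ)/sin δ ≈ 0.412, b = sin(fδ)/sin δ ≈ 0.711.
p = a·p₁ + b·p₂ ≈ (-0.706, -0.677, -0.206); φ = arcsin(p_z) ≈ -11.88°, λ = atan2(p_y, p_x) ≈ -136.20°.

≈ 12°S, 136°W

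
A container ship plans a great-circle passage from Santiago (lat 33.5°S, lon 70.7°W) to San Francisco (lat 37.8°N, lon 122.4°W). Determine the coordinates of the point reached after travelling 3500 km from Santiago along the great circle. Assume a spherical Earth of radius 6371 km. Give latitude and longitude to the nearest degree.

≈ lat 7°S, lon 90°W

Convert each endpoint to a unit vector on the sphere (x = cos φ cos λ, y = cos φ sin λ, z = sin φ).
The central angle between the endpoints is δ = arccos(p₁·p₂) ≈ 1.501 rad (86.0°). The total great-circle distance is δ·R ≈ 1.501 × 6371 ≈ 9561 km, so the target fraction is f = 3500/9561 ≈ 0.366.
Interpolate at f ≈ 0.366 with slerp weights a = sin((1−f)δ)/sin δ ≈ 0.816, b = sin(fδ)/sin δ ≈ 0.523.
p = a·p₁ + b·p₂ ≈ (0.003, -0.992, -0.130); φ = arcsin(p_z) ≈ -7.45°, λ = atan2(p_y, p_x) ≈ -89.81°.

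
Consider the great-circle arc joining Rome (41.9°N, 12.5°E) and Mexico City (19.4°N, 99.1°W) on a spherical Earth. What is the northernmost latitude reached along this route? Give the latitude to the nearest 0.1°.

≈ 49.2°N

The great circle lies in the plane with unit normal n̂ = (p₁ × p₂)/|p₁ × p₂|.
Here n̂_z ≈ -0.653; the vertex latitude is φ_max = arccos|n̂_z| ≈ 49.2°.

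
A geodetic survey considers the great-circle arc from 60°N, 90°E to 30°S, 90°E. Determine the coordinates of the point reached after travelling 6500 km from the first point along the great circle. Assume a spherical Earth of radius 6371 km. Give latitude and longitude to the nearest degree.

≈ 2°N, 90°E

Convert each endpoint to a unit vector on the sphere (x = cos φ cos λ, y = cos φ sin λ, z = sin φ).
The central angle between the endpoints is δ = arccos(p₁·p₂) ≈ 1.571 rad (90.0°). The total great-circle distance is δ·R ≈ 1.571 × 6371 ≈ 10008 km, so the target fraction is f = 6500/10008 ≈ 0.650.
Interpolate at f ≈ 0.650 with slerp weights a = sin((1−f)δ)/sin δ ≈ 0.523, b = sin(fδ)/sin δ ≈ 0.852.
p = a·p₁ + b·p₂ ≈ (0.000, 1.000, 0.027); φ = arcsin(p_z) ≈ 1.54°, λ = atan2(p_y, p_x) ≈ 90.00°.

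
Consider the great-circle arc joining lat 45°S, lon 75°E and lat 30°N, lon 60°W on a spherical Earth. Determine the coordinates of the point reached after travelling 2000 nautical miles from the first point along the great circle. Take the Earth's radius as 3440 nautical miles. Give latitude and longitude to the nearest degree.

From cos δ = sin φ₁ sin φ₂ + cos φ₁ cos φ₂ cos Δλ, the central angle is δ ≈ 2.476 rad (141.9°). The total great-circle distance is δ·R ≈ 2.476 × 3440 ≈ 8518 nmi, so the target fraction is f = 2000/8518 ≈ 0.235.
Interpolate at f ≈ 0.235 with slerp weights a = sin((1−f)δ)/sin δ ≈ 1.535, b = sin(fδ)/sin δ ≈ 0.889.
p = a·p₁ + b·p₂ ≈ (0.666, 0.382, -0.641); φ = arcsin(p_z) ≈ -39.86°, λ = atan2(p_y, p_x) ≈ 29.81°.

≈ lat 40°S, lon 30°E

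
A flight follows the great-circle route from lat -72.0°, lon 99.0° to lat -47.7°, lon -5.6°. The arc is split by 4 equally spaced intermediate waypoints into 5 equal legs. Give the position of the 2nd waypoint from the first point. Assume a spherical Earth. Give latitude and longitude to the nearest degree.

≈ lat -72°, lon 32°

The haversine formula gives a central angle δ ≈ 0.862 rad (49.4°) between the endpoints.
Interpolate at f = 2/5 with slerp weights a = sin((1−f)δ)/sin δ ≈ 0.651, b = sin(fδ)/sin δ ≈ 0.445.
p = a·p₁ + b·p₂ ≈ (0.267, 0.170, -0.949); φ = arcsin(p_z) ≈ -71.58°, λ = atan2(p_y, p_x) ≈ 32.44°.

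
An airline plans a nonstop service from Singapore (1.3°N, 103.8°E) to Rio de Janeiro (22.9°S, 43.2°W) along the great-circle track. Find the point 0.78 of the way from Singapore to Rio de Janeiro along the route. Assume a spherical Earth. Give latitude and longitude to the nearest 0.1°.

≈ 34.5°S, 10.1°W

Convert each endpoint to a unit vector on the sphere (x = cos φ cos λ, y = cos φ sin λ, z = sin φ).
The central angle between the endpoints is δ = arccos(p₁·p₂) ≈ 2.467 rad (141.4°).
Interpolate at f = 0.78 with slerp weights a = sin((1−f)δ)/sin δ ≈ 0.827, b = sin(fδ)/sin δ ≈ 1.503.
p = a·p₁ + b·p₂ ≈ (0.812, -0.144, -0.566); φ = arcsin(p_z) ≈ -34.47°, λ = atan2(p_y, p_x) ≈ -10.07°.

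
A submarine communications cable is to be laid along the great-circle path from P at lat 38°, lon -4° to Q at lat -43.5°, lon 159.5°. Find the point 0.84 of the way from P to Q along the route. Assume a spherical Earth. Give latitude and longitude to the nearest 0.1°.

Write both endpoints as unit vectors p₁, p₂ with components (cos φ cos λ, cos φ sin λ, sin φ).
The central angle between the endpoints is δ = arccos(p₁·p₂) ≈ 2.904 rad (166.4°).
Interpolate at f = 0.84 with slerp weights a = sin((1−f)δ)/sin δ ≈ 1.902, b = sin(fδ)/sin δ ≈ 2.743.
p = a·p₁ + b·p₂ ≈ (-0.368, 0.592, -0.717); φ = arcsin(p_z) ≈ -45.79°, λ = atan2(p_y, p_x) ≈ 121.87°.

≈ lat -45.8°, lon 121.9°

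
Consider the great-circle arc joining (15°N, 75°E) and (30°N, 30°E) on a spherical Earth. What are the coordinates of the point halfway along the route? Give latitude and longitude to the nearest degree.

≈ (24°N, 54°E)

The haversine formula gives a central angle δ ≈ 0.766 rad (43.9°) between the endpoints.
Interpolate at f = 1/2 with slerp weights a = sin((1−f)δ)/sin δ ≈ 0.539, b = sin(fδ)/sin δ ≈ 0.539.
p = a·p₁ + b·p₂ ≈ (0.539, 0.736, 0.409); φ = arcsin(p_z) ≈ 24.14°, λ = atan2(p_y, p_x) ≈ 53.79°.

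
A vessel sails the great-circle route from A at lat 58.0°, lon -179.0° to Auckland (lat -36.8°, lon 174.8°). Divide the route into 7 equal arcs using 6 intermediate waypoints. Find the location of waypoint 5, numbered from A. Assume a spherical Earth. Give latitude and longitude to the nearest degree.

The haversine formula gives a central angle δ ≈ 1.657 rad (94.9°) between the endpoints.
Interpolate at f = 5/7 with slerp weights a = sin((1−f)δ)/sin δ ≈ 0.458, b = sin(fδ)/sin δ ≈ 0.929.
p = a·p₁ + b·p₂ ≈ (-0.984, 0.063, -0.169); φ = arcsin(p_z) ≈ -9.71°, λ = atan2(p_y, p_x) ≈ 176.32°.

≈ lat -10°, lon 176°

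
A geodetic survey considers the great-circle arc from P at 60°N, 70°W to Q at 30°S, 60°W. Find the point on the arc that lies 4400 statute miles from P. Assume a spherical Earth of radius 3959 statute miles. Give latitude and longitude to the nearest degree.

≈ 3°S, 62°W

From cos δ = sin φ₁ sin φ₂ + cos φ₁ cos φ₂ cos Δλ, the central angle is δ ≈ 1.577 rad (90.4°). The total great-circle distance is δ·R ≈ 1.577 × 3959 ≈ 6245 mi, so the target fraction is f = 4400/6245 ≈ 0.705.
Interpolate at f ≈ 0.705 with slerp weights a = sin((1−f)δ)/sin δ ≈ 0.449, b = sin(fδ)/sin δ ≈ 0.896.
p = a·p₁ + b·p₂ ≈ (0.465, -0.883, -0.059); φ = arcsin(p_z) ≈ -3.39°, λ = atan2(p_y, p_x) ≈ -62.24°.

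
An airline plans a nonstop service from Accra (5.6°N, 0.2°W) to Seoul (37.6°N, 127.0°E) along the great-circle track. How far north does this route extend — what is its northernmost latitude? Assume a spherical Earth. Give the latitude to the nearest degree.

The great circle lies in the plane with unit normal n̂ = (p₁ × p₂)/|p₁ × p₂|.
Here n̂_z ≈ +0.691; the vertex latitude is φ_max = arccos|n̂_z| ≈ 46.3°.
Check via Clairaut: cos φ_max = |cos φ₁| · sin C = cos(5.6°)·sin(44.0°) ≈ 0.691, again giving ≈ 46.3°.

≈ 46°N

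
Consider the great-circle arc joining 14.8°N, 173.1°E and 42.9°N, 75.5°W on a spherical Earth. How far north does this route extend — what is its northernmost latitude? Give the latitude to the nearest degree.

The great circle lies in the plane with unit normal n̂ = (p₁ × p₂)/|p₁ × p₂|.
Here n̂_z ≈ +0.662; the vertex latitude is φ_max = arccos|n̂_z| ≈ 48.6°.
Check via Clairaut: cos φ_max = |cos φ₁| · sin C = cos(14.8°)·sin(43.2°) ≈ 0.662, again giving ≈ 48.6°.

≈ 49°N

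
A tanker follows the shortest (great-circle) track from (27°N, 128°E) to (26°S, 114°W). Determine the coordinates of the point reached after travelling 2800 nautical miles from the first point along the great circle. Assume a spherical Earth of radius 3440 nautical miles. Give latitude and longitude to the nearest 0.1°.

From cos δ = sin φ₁ sin φ₂ + cos φ₁ cos φ₂ cos Δλ, the central angle is δ ≈ 2.183 rad (125.1°). The total great-circle distance is δ·R ≈ 2.183 × 3440 ≈ 7511 nmi, so the target fraction is f = 2800/7511 ≈ 0.373.
Interpolate at f ≈ 0.373 with slerp weights a = sin((1−f)δ)/sin δ ≈ 1.198, b = sin(fδ)/sin δ ≈ 0.889.
p = a·p₁ + b·p₂ ≈ (-0.982, 0.111, 0.154); φ = arcsin(p_z) ≈ 8.87°, λ = atan2(p_y, p_x) ≈ 173.54°.

≈ (8.9°N, 173.5°E)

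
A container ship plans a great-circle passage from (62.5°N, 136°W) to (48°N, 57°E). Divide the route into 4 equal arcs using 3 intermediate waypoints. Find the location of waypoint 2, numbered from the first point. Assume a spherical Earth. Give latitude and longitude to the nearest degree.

≈ (82°N, 82°E)

Write both endpoints as unit vectors p₁, p₂ with components (cos φ cos λ, cos φ sin λ, sin φ).
The central angle between the endpoints is δ = arccos(p₁·p₂) ≈ 1.205 rad (69.0°).
Interpolate at f = 2/4 with slerp weights a = sin((1−f)δ)/sin δ ≈ 0.607, b = sin(fδ)/sin δ ≈ 0.607.
p = a·p₁ + b·p₂ ≈ (0.020, 0.146, 0.989); φ = arcsin(p_z) ≈ 81.54°, λ = atan2(p_y, p_x) ≈ 82.35°.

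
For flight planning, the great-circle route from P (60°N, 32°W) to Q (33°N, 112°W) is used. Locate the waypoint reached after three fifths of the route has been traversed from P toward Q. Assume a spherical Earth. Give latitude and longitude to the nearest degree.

Convert each endpoint to a unit vector on the sphere (x = cos φ cos λ, y = cos φ sin λ, z = sin φ).
The central angle between the endpoints is δ = arccos(p₁·p₂) ≈ 0.995 rad (57.0°).
Interpolate at f = 3/5 with slerp weights a = sin((1−f)δ)/sin δ ≈ 0.462, b = sin(fδ)/sin δ ≈ 0.670.
p = a·p₁ + b·p₂ ≈ (-0.015, -0.644, 0.765); φ = arcsin(p_z) ≈ 49.93°, λ = atan2(p_y, p_x) ≈ -91.30°.

≈ (50°N, 91°W)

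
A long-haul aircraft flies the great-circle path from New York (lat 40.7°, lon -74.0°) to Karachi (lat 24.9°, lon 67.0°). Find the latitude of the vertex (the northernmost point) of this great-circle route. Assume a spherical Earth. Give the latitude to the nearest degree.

≈ 63°

The great circle lies in the plane with unit normal n̂ = (p₁ × p₂)/|p₁ × p₂|.
Here n̂_z ≈ +0.448; the vertex latitude is φ_max = arccos|n̂_z| ≈ 63.4°.
Check via Clairaut: cos φ_max = |cos φ₁| · sin C = cos(40.7°)·sin(36.2°) ≈ 0.448, again giving ≈ 63.4°.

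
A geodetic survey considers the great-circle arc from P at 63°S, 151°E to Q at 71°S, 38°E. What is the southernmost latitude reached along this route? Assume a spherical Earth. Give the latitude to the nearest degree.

The great circle lies in the plane with unit normal n̂ = (p₁ × p₂)/|p₁ × p₂|.
Here n̂_z ≈ -0.219; the vertex latitude is φ_max = arccos|n̂_z| ≈ 77.3°.
Check via Clairaut: cos φ_max = |cos φ₁| · sin C = cos(63.0°)·sin(151.1°) ≈ 0.219, again giving ≈ 77.3°.

≈ 77°S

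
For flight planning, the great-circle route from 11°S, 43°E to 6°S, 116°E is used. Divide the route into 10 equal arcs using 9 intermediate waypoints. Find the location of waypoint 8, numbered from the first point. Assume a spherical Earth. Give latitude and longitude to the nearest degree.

Convert each endpoint to a unit vector on the sphere (x = cos φ cos λ, y = cos φ sin λ, z = sin φ).
The central angle between the endpoints is δ = arccos(p₁·p₂) ≈ 1.260 rad (72.2°).
Interpolate at f = 8/10 with slerp weights a = sin((1−f)δ)/sin δ ≈ 0.262, b = sin(fδ)/sin δ ≈ 0.888.
p = a·p₁ + b·p₂ ≈ (-0.199, 0.969, -0.143); φ = arcsin(p_z) ≈ -8.21°, λ = atan2(p_y, p_x) ≈ 101.61°.

≈ 8°S, 102°E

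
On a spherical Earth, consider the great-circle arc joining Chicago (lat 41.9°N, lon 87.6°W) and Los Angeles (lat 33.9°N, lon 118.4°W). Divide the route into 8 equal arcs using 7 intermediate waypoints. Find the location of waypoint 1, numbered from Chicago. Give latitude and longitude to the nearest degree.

≈ lat 41°N, lon 92°W

The haversine formula gives a central angle δ ≈ 0.444 rad (25.4°) between the endpoints.
Interpolate at f = 1/8 with slerp weights a = sin((1−f)δ)/sin δ ≈ 0.882, b = sin(fδ)/sin δ ≈ 0.129.
p = a·p₁ + b·p₂ ≈ (-0.023, -0.750, 0.661); φ = arcsin(p_z) ≈ 41.37°, λ = atan2(p_y, p_x) ≈ -91.79°.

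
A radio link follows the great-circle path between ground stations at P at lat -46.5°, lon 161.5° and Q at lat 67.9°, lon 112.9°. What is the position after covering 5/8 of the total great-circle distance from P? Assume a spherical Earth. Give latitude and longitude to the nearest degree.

From cos δ = sin φ₁ sin φ₂ + cos φ₁ cos φ₂ cos Δλ, the central angle is δ ≈ 2.095 rad (120.1°).
Interpolate at f = 5/8 with slerp weights a = sin((1−f)δ)/sin δ ≈ 0.817, b = sin(fδ)/sin δ ≈ 1.116.
p = a·p₁ + b·p₂ ≈ (-0.697, 0.565, 0.441); φ = arcsin(p_z) ≈ 26.19°, λ = atan2(p_y, p_x) ≈ 140.95°.

≈ lat 26°, lon 141°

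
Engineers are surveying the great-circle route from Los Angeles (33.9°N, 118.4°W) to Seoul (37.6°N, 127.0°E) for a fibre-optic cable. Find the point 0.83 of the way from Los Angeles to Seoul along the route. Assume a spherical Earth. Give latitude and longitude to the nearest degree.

≈ 46°N, 143°E

The haversine formula gives a central angle δ ≈ 1.504 rad (86.2°) between the endpoints.
Interpolate at f = 0.83 with slerp weights a = sin((1−f)δ)/sin δ ≈ 0.253, b = sin(fδ)/sin δ ≈ 0.951.
p = a·p₁ + b·p₂ ≈ (-0.553, 0.416, 0.721); φ = arcsin(p_z) ≈ 46.17°, λ = atan2(p_y, p_x) ≈ 143.04°.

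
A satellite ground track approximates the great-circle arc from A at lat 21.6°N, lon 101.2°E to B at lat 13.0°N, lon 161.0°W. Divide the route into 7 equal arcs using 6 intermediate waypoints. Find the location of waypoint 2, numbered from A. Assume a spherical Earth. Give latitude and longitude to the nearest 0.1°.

≈ lat 25.9°N, lon 129.7°E

Convert each endpoint to a unit vector on the sphere (x = cos φ cos λ, y = cos φ sin λ, z = sin φ).
The central angle between the endpoints is δ = arccos(p₁·p₂) ≈ 1.611 rad (92.3°).
Interpolate at f = 2/7 with slerp weights a = sin((1−f)δ)/sin δ ≈ 0.914, b = sin(fδ)/sin δ ≈ 0.445.
p = a·p₁ + b·p₂ ≈ (-0.575, 0.692, 0.436); φ = arcsin(p_z) ≈ 25.87°, λ = atan2(p_y, p_x) ≈ 129.69°.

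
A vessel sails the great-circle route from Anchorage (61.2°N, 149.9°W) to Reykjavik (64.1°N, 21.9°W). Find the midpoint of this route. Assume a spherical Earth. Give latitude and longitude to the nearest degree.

≈ (77°N, 92°W)

From cos δ = sin φ₁ sin φ₂ + cos φ₁ cos φ₂ cos Δλ, the central angle is δ ≈ 0.852 rad (48.8°).
Interpolate at f = 1/2 with slerp weights a = sin((1−f)δ)/sin δ ≈ 0.549, b = sin(fδ)/sin δ ≈ 0.549.
p = a·p₁ + b·p₂ ≈ (-0.006, -0.222, 0.975); φ = arcsin(p_z) ≈ 77.16°, λ = atan2(p_y, p_x) ≈ -91.63°.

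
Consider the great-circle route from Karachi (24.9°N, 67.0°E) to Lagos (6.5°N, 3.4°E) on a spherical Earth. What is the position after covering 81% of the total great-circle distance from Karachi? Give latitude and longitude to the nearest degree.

From cos δ = sin φ₁ sin φ₂ + cos φ₁ cos φ₂ cos Δλ, the central angle is δ ≈ 1.106 rad (63.4°).
Interpolate at f = 0.81 with slerp weights a = sin((1−f)δ)/sin δ ≈ 0.233, b = sin(fδ)/sin δ ≈ 0.873.
p = a·p₁ + b·p₂ ≈ (0.949, 0.246, 0.197); φ = arcsin(p_z) ≈ 11.37°, λ = atan2(p_y, p_x) ≈ 14.55°.

≈ 11°N, 15°E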